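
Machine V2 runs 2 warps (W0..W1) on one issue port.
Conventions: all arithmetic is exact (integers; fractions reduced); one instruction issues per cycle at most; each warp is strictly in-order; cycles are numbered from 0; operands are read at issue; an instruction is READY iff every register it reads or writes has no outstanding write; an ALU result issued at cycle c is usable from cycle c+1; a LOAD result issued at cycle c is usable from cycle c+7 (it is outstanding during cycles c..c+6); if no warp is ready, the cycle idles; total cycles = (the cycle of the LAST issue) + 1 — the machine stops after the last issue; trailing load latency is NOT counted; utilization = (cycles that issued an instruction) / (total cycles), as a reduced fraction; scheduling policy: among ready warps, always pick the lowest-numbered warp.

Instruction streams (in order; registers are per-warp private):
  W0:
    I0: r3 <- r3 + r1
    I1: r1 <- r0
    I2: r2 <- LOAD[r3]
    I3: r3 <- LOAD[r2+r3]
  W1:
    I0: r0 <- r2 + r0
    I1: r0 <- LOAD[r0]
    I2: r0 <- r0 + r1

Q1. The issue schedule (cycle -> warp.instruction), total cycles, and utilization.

cycle 0: W0.I0
cycle 1: W0.I1
cycle 2: W0.I2
cycle 3: W1.I0
cycle 4: W1.I1
cycle 5: idle
cycle 6: idle
cycle 7: idle
cycle 8: idle
cycle 9: W0.I3
cycle 10: idle
cycle 11: W1.I2

Answer: 12 cycles, utilization 7/12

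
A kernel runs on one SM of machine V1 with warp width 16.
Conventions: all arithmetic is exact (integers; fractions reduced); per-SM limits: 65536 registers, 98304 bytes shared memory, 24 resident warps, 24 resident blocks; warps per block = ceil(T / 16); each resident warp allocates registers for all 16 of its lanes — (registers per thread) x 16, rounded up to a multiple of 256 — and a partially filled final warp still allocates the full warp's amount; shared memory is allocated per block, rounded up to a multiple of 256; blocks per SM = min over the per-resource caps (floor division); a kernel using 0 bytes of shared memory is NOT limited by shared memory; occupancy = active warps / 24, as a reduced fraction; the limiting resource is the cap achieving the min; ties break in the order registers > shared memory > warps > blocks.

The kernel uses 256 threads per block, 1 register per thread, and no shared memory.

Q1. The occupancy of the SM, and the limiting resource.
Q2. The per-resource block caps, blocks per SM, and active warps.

Answer: occupancy 2/3, limited by warps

registers: 16 blocks
shared memory: no limit (kernel uses none)
warps: 1 block
blocks: 24 blocks

Answer: 1 block, 16 active warps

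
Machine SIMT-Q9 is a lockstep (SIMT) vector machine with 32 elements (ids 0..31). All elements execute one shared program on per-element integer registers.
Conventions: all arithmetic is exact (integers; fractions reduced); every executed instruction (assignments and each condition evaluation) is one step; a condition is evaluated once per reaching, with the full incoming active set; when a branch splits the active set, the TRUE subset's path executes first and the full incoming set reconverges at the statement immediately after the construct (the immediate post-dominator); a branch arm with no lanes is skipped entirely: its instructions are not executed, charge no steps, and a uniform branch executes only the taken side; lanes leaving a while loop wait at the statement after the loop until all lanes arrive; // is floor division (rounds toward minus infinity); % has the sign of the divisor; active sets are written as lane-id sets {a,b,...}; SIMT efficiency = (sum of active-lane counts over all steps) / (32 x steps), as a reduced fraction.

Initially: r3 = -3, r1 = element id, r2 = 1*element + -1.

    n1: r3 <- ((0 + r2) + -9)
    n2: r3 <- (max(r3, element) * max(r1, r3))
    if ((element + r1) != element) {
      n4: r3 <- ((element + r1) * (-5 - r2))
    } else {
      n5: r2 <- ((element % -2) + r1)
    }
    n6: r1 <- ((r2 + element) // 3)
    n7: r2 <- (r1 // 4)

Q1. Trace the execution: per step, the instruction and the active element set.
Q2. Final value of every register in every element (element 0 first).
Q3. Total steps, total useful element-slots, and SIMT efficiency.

step 0: r3 <- ((0 + r2) + -9)        {0,1,2,3,4,5,6,7,8,9,10,11,12,13,14,15,16,17,18,19,20,21,22,23,24,25,26,27,28,29,30,31}
step 1: r3 <- (max(r3, element) * max(r1, r3)) {0,1,2,3,4,5,6,7,8,9,10,11,12,13,14,15,16,17,18,19,20,21,22,23,24,25,26,27,28,29,30,31}
step 2: eval ((element + r1) != element) {0,1,2,3,4,5,6,7,8,9,10,11,12,13,14,15,16,17,18,19,20,21,22,23,24,25,26,27,28,29,30,31}
step 3: r3 <- ((element + r1) * (-5 - r2)) {1,2,3,4,5,6,7,8,9,10,11,12,13,14,15,16,17,18,19,20,21,22,23,24,25,26,27,28,29,30,31}
step 4: r2 <- ((element % -2) + r1)  {0}
step 5: r1 <- ((r2 + element) // 3)  {0,1,2,3,4,5,6,7,8,9,10,11,12,13,14,15,16,17,18,19,20,21,22,23,24,25,26,27,28,29,30,31}
step 6: r2 <- (r1 // 4)              {0,1,2,3,4,5,6,7,8,9,10,11,12,13,14,15,16,17,18,19,20,21,22,23,24,25,26,27,28,29,30,31}

Answer: 7 steps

r3: 0,-10,-24,-42,-64,-90,-120,-154,-192,-234,-280,-330,-384,-442,-504,-570,-640,-714,-792,-874,-960,-1050,-1144,-1242,-1344,-1450,-1560,-1674,-1792,-1914,-2040,-2170
r1: 0,0,1,1,2,3,3,4,5,5,6,7,7,8,9,9,10,11,11,12,13,13,14,15,15,16,17,17,18,19,19,20
r2: 0,0,0,0,0,0,0,1,1,1,1,1,1,2,2,2,2,2,2,3,3,3,3,3,3,4,4,4,4,4,4,5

steps = 7; useful = 192; efficiency = 192/224 = 6/7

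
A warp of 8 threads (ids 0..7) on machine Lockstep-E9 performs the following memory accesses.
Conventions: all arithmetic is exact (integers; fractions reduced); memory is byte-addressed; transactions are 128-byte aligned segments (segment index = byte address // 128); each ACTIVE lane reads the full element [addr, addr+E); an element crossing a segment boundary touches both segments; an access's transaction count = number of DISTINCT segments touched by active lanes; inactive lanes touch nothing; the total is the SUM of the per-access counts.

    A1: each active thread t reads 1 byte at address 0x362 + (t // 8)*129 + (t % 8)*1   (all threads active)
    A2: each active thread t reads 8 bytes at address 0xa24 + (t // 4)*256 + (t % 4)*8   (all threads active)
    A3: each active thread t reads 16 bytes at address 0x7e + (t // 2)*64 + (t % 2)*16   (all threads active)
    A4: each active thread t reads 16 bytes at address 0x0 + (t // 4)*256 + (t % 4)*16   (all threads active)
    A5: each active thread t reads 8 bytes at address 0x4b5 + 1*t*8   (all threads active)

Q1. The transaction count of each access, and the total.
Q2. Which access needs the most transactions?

A1: 1 transaction
A2: 2 transactions
A3: 3 transactions
A4: 2 transactions
A5: 1 transaction

Answer: 1,2,3,2,1; total 9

Answer: A3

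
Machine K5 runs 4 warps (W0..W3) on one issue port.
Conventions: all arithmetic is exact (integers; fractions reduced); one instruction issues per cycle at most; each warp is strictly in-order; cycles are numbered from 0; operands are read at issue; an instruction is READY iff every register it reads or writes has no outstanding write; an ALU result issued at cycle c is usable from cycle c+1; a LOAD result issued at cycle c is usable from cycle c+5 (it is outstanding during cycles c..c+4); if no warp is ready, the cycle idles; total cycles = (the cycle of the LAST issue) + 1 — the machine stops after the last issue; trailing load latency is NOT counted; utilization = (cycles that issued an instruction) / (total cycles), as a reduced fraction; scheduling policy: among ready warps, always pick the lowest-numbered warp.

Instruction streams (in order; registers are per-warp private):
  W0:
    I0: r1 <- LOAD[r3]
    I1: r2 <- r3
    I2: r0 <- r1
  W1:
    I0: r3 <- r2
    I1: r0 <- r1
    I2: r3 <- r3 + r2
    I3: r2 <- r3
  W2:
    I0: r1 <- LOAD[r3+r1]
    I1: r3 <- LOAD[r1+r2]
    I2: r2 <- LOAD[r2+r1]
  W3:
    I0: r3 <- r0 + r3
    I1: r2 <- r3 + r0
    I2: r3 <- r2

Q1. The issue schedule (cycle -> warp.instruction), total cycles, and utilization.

cycle 0: W0.I0
cycle 1: W0.I1
cycle 2: W1.I0
cycle 3: W1.I1
cycle 4: W1.I2
cycle 5: W0.I2
cycle 6: W1.I3
cycle 7: W2.I0
cycle 8: W3.I0
cycle 9: W3.I1
cycle 10: W3.I2
cycle 11: idle
cycle 12: W2.I1
cycle 13: W2.I2

Answer: 14 cycles, utilization 13/14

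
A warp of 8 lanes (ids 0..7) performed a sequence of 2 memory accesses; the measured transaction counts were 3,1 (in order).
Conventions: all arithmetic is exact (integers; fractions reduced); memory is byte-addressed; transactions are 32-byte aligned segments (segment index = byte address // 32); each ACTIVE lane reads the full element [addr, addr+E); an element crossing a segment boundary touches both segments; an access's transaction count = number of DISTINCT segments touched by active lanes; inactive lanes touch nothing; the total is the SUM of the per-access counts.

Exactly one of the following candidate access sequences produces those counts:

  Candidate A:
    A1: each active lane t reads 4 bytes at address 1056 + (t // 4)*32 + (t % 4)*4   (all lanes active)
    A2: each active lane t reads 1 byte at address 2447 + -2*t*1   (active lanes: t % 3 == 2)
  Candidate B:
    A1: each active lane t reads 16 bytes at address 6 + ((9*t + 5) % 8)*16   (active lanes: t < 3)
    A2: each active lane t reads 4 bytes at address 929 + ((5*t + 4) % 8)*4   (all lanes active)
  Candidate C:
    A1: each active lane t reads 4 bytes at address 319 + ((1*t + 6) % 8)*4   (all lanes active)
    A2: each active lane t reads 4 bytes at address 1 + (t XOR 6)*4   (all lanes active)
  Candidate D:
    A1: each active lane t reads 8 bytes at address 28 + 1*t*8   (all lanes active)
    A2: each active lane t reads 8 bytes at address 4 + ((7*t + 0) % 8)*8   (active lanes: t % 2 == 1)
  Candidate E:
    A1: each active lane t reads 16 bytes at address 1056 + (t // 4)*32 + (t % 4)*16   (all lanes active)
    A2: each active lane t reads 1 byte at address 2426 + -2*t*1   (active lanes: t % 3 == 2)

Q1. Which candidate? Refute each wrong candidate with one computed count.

A: A1 gives 2 transactions, not 3
B: A2 gives 2 transactions, not 1
C: A1 gives 2 transactions, not 3
D: A2 gives 3 transactions, not 1
E: all counts match (3,1)

Answer: E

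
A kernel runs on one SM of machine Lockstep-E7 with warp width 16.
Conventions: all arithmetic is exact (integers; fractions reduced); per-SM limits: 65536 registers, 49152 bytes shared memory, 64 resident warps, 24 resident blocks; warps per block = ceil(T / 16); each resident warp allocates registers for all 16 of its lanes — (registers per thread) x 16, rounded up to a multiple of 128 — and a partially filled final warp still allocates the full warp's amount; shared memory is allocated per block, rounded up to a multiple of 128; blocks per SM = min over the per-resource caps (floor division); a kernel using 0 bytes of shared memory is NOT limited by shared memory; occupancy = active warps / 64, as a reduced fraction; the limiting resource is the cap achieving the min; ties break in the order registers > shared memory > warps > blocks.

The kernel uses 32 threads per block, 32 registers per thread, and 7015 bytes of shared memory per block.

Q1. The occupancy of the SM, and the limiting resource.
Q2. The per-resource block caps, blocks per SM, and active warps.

Answer: occupancy 3/16, limited by shared memory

registers: 64 blocks
shared memory: 6 blocks
warps: 32 blocks
blocks: 24 blocks

Answer: 6 blocks, 12 active warps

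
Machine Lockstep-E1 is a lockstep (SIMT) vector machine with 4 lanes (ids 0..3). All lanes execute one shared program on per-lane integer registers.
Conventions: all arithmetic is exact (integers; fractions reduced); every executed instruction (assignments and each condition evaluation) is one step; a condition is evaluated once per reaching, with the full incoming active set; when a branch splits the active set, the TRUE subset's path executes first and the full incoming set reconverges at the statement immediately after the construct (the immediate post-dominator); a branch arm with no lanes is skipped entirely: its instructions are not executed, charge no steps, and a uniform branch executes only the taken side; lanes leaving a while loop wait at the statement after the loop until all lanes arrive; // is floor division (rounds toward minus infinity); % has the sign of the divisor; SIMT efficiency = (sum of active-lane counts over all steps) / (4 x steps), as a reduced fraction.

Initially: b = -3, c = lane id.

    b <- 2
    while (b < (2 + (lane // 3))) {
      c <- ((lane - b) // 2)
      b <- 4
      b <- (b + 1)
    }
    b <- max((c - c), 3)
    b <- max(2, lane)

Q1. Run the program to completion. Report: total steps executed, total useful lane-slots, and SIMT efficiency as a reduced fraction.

Answer: 8 steps, 20 useful, 5/8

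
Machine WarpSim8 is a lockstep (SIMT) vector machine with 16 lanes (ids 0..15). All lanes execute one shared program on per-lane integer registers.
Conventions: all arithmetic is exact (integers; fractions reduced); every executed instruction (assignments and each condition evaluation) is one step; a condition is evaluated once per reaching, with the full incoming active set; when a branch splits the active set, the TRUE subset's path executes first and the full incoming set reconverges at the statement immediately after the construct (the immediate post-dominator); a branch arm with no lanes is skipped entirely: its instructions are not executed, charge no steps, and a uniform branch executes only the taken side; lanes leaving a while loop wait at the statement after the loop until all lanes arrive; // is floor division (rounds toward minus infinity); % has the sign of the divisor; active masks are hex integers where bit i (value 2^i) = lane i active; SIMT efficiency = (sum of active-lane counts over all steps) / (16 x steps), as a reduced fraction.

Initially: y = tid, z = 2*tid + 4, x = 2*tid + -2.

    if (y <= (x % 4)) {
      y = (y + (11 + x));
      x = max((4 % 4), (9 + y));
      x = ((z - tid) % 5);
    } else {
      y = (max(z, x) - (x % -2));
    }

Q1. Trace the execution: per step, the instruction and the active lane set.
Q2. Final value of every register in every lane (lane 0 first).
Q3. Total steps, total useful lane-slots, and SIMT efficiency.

step 0: eval (y <= (x % 4))          0xffff
step 1: y <- (y + (11 + x))          0x0005
step 2: x <- max((4 % 4), (9 + y))   0x0005
step 3: x <- ((z - tid) % 5)         0x0005
step 4: y <- (max(z, x) - (x % -2))  0xfffa

Answer: 5 steps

y: 9,6,15,10,12,14,16,18,20,22,24,26,28,30,32,34
z: 4,6,8,10,12,14,16,18,20,22,24,26,28,30,32,34
x: 4,0,1,4,6,8,10,12,14,16,18,20,22,24,26,28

steps = 5; useful = 36; efficiency = 36/80 = 9/20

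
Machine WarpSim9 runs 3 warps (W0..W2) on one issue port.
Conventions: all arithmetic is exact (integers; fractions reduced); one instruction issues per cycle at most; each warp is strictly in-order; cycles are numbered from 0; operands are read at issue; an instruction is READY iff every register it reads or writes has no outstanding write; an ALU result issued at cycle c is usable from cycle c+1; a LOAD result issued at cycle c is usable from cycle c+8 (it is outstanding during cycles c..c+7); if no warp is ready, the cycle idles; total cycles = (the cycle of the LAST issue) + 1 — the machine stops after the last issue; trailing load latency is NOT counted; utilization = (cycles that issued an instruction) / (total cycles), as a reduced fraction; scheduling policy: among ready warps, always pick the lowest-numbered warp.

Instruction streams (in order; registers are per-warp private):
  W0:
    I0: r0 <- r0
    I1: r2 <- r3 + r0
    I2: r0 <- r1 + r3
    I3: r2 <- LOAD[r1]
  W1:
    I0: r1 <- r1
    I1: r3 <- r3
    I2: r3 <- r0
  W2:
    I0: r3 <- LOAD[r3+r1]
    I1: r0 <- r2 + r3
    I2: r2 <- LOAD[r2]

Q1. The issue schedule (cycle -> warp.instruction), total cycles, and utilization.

cycle 0: W0.I0
cycle 1: W0.I1
cycle 2: W0.I2
cycle 3: W0.I3
cycle 4: W1.I0
cycle 5: W1.I1
cycle 6: W1.I2
cycle 7: W2.I0
cycle 8: idle
cycle 9: idle
cycle 10: idle
cycle 11: idle
cycle 12: idle
cycle 13: idle
cycle 14: idle
cycle 15: W2.I1
cycle 16: W2.I2

Answer: 17 cycles, utilization 10/17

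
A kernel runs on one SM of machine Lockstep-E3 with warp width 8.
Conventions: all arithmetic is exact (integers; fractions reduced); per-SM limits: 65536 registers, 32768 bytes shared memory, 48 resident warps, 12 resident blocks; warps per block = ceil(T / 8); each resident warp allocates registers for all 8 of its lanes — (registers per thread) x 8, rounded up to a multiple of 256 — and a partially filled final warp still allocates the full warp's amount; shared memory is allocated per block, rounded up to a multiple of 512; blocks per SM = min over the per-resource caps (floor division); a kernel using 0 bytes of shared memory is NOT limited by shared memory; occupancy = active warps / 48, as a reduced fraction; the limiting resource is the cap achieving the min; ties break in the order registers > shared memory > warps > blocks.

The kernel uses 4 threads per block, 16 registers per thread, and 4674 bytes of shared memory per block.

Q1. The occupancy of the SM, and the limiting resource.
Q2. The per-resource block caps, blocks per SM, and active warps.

Answer: occupancy 1/8, limited by shared memory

registers: 256 blocks
shared memory: 6 blocks
warps: 48 blocks
blocks: 12 blocks

Answer: 6 blocks, 6 active warps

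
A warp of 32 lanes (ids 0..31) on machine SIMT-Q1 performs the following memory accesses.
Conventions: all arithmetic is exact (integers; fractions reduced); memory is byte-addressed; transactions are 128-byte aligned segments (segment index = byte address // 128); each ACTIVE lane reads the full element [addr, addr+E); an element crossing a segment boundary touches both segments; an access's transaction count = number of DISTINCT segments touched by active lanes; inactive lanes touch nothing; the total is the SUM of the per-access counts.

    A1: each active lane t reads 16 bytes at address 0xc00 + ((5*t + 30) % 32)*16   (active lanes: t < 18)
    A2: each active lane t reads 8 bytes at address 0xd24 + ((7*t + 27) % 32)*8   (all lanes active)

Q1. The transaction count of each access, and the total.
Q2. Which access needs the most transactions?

A1: 4 transactions
A2: 3 transactions

Answer: 4,3; total 7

Answer: A1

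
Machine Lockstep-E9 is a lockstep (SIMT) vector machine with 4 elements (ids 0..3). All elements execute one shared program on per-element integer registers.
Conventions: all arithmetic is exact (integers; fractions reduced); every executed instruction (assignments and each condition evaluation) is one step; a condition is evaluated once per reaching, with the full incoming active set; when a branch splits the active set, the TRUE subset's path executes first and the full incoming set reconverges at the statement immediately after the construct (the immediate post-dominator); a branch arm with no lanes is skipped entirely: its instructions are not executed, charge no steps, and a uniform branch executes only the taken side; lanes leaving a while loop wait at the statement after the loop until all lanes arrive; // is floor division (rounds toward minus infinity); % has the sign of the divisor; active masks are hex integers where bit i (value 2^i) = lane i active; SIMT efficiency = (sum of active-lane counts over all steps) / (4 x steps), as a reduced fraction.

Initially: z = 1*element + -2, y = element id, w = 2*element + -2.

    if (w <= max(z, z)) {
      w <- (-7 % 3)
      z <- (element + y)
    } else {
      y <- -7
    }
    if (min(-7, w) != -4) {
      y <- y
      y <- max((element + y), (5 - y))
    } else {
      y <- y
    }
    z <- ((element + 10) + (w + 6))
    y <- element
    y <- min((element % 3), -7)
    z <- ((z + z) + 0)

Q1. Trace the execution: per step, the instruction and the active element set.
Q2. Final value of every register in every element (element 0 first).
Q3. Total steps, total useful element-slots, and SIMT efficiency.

step 0: eval (w <= max(z, z))        0xf
step 1: w <- (-7 % 3)                0x1
step 2: z <- (element + y)           0x1
step 3: y <- -7                      0xe
step 4: eval (min(-7, w) != -4)      0xf
step 5: y <- y                       0xf
step 6: y <- max((element + y), (5 - y)) 0xf
step 7: z <- ((element + 10) + (w + 6)) 0xf
step 8: y <- element                 0xf
step 9: y <- min((element % 3), -7)  0xf
step 10: z <- ((z + z) + 0)           0xf

Answer: 11 steps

z: 36,34,40,46
y: -7,-7,-7,-7
w: 2,0,2,4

steps = 11; useful = 37; efficiency = 37/44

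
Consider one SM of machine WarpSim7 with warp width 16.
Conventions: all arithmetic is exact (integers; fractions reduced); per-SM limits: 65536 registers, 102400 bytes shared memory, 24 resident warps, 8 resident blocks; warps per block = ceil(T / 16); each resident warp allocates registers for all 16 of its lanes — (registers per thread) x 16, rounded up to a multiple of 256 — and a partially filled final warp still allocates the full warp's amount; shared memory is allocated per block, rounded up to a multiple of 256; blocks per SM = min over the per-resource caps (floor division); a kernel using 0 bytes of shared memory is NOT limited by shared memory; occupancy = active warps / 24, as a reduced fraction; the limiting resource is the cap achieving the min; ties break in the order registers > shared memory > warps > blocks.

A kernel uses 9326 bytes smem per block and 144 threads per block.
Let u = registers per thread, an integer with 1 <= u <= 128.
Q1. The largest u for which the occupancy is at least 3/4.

Answer: u = 128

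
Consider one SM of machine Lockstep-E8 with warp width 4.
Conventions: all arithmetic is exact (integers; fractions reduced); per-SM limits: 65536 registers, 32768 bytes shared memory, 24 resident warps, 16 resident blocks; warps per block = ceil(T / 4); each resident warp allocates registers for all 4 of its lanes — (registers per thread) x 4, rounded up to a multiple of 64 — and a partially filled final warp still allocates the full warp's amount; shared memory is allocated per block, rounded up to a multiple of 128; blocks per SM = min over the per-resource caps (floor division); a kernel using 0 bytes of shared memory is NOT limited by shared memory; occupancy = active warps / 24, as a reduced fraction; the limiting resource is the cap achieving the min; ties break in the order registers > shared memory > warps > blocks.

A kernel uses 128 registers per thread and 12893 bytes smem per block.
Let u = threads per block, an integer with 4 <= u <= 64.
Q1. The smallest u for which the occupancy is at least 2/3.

Answer: u = 29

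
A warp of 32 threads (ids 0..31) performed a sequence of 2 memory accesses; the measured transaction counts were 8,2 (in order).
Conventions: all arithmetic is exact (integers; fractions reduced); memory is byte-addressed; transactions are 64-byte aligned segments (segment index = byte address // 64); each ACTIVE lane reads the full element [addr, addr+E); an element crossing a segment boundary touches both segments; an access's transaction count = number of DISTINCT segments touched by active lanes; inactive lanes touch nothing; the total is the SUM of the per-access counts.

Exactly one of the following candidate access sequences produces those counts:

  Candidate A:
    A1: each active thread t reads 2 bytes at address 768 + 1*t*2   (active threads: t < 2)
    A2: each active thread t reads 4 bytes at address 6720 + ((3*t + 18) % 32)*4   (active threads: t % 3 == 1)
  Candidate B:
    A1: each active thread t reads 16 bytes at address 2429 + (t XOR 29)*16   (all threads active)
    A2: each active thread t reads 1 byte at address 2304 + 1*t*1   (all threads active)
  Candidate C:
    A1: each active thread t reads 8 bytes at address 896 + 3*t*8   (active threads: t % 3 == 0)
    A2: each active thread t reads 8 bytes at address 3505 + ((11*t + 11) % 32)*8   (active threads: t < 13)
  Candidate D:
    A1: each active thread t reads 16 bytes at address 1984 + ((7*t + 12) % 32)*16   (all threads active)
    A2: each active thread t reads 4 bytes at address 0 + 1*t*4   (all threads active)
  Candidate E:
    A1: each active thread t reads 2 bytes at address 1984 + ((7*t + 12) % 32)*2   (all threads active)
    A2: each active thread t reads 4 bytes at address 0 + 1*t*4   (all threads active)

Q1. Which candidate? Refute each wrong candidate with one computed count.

A: A1 gives 1 transaction, not 8
B: A1 gives 9 transactions, not 8
C: A1 gives 11 transactions, not 8
E: A1 gives 1 transaction, not 8
D: all counts match (8,2)

Answer: D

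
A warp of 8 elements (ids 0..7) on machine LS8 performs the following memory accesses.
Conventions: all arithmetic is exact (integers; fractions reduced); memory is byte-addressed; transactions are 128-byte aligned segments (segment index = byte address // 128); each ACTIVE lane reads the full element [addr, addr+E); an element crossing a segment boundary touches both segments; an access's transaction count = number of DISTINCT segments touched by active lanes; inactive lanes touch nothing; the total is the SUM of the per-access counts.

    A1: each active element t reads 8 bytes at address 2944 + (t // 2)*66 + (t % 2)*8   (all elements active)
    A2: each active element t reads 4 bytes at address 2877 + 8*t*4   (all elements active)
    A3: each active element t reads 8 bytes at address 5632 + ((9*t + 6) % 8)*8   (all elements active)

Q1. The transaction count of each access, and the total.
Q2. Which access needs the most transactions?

A1: 2 transactions
A2: 3 transactions
A3: 1 transaction

Answer: 2,3,1; total 6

Answer: A2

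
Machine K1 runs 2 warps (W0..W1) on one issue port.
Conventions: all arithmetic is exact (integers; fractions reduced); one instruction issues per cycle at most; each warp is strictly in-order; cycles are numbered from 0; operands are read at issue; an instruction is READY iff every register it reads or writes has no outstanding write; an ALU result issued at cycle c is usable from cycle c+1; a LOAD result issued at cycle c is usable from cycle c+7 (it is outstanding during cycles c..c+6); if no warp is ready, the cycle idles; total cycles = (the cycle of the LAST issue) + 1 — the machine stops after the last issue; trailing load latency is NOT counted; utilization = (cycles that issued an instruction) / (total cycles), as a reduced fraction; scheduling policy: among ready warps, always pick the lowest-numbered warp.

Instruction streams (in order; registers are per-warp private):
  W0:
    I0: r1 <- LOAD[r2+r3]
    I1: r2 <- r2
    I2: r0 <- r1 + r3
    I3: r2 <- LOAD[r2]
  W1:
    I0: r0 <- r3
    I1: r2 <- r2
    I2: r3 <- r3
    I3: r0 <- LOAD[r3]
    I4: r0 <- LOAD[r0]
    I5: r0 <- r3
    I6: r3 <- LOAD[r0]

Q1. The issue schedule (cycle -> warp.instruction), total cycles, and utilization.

cycle 0: W0.I0
cycle 1: W0.I1
cycle 2: W1.I0
cycle 3: W1.I1
cycle 4: W1.I2
cycle 5: W1.I3
cycle 6: idle
cycle 7: W0.I2
cycle 8: W0.I3
cycle 9: idle
cycle 10: idle
cycle 11: idle
cycle 12: W1.I4
cycle 13: idle
cycle 14: idle
cycle 15: idle
cycle 16: idle
cycle 17: idle
cycle 18: idle
cycle 19: W1.I5
cycle 20: W1.I6

Answer: 21 cycles, utilization 11/21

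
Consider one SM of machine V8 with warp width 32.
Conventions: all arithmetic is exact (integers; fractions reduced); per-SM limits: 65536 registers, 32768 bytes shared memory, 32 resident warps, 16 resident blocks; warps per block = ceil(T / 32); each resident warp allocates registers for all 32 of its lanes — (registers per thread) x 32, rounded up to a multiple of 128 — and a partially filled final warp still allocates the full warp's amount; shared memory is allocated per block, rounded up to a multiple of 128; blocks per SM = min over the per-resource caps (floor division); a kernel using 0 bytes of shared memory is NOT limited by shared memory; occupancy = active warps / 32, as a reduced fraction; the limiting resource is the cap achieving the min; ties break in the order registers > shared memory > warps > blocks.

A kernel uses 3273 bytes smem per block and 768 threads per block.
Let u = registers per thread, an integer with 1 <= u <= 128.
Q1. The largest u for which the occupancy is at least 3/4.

Answer: u = 84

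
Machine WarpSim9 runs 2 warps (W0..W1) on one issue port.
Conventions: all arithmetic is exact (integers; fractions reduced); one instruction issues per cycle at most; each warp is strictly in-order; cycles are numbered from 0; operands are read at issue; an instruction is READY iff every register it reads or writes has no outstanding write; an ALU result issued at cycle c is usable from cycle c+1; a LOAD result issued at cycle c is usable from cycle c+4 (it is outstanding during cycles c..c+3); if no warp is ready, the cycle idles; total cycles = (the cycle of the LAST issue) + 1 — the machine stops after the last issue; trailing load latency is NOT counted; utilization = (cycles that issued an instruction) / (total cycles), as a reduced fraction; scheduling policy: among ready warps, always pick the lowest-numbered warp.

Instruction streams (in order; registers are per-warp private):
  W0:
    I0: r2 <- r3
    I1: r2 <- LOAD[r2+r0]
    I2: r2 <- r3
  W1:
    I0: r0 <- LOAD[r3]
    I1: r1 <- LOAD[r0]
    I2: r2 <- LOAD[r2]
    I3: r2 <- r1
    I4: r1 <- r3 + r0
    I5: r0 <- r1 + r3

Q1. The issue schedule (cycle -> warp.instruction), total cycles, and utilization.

cycle 0: W0.I0
cycle 1: W0.I1
cycle 2: W1.I0
cycle 3: idle
cycle 4: idle
cycle 5: W0.I2
cycle 6: W1.I1
cycle 7: W1.I2
cycle 8: idle
cycle 9: idle
cycle 10: idle
cycle 11: W1.I3
cycle 12: W1.I4
cycle 13: W1.I5

Answer: 14 cycles, utilization 9/14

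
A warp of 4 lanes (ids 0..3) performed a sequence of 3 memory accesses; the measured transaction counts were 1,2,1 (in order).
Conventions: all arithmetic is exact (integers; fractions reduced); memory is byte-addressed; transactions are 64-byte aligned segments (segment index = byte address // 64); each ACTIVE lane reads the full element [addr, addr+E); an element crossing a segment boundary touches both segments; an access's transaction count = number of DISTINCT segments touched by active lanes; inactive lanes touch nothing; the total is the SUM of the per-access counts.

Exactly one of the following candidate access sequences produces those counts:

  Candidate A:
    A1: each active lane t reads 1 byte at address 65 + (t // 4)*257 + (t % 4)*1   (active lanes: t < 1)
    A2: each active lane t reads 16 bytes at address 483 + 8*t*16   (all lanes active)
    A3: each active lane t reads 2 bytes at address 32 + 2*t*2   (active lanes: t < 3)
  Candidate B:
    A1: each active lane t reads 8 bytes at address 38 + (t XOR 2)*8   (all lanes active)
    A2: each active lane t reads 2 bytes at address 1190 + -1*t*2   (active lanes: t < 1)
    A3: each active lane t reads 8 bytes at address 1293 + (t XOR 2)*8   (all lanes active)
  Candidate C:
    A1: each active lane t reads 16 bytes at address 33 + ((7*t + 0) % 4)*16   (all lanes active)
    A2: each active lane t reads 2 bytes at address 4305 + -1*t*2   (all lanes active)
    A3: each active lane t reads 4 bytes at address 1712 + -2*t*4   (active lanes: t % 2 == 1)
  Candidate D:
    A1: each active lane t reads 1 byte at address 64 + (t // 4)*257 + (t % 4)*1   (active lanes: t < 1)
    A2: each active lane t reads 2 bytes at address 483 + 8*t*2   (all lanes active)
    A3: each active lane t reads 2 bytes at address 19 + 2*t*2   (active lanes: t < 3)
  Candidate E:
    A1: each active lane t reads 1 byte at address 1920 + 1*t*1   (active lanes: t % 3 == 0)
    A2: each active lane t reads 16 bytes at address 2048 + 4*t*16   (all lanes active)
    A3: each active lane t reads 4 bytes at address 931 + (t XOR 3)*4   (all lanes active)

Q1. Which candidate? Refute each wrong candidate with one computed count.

A: A2 gives 4 transactions, not 2
B: A1 gives 2 transactions, not 1
C: A1 gives 2 transactions, not 1
E: A2 gives 4 transactions, not 2
D: all counts match (1,2,1)

Answer: D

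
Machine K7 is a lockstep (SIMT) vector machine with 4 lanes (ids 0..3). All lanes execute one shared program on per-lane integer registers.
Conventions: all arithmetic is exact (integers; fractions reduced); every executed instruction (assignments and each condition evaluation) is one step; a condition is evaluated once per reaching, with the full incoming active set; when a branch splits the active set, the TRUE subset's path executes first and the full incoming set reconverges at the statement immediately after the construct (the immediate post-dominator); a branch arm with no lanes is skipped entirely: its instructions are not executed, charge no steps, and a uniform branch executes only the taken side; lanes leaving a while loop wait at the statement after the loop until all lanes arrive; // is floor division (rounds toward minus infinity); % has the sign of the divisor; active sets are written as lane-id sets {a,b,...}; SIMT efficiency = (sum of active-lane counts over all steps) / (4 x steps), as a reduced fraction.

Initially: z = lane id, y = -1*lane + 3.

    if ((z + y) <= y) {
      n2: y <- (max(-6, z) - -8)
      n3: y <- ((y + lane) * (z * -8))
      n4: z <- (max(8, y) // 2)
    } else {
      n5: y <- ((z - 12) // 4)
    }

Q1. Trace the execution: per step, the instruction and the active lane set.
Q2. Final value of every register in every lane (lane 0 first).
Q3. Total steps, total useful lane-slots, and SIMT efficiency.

step 0: eval ((z + y) <= y)          {0,1,2,3}
step 1: y <- (max(-6, z) - -8)       {0}
step 2: y <- ((y + lane) * (z * -8)) {0}
step 3: z <- (max(8, y) // 2)        {0}
step 4: y <- ((z - 12) // 4)         {1,2,3}

Answer: 5 steps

z: 4,1,2,3
y: 0,-3,-3,-3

steps = 5; useful = 10; efficiency = 10/20 = 1/2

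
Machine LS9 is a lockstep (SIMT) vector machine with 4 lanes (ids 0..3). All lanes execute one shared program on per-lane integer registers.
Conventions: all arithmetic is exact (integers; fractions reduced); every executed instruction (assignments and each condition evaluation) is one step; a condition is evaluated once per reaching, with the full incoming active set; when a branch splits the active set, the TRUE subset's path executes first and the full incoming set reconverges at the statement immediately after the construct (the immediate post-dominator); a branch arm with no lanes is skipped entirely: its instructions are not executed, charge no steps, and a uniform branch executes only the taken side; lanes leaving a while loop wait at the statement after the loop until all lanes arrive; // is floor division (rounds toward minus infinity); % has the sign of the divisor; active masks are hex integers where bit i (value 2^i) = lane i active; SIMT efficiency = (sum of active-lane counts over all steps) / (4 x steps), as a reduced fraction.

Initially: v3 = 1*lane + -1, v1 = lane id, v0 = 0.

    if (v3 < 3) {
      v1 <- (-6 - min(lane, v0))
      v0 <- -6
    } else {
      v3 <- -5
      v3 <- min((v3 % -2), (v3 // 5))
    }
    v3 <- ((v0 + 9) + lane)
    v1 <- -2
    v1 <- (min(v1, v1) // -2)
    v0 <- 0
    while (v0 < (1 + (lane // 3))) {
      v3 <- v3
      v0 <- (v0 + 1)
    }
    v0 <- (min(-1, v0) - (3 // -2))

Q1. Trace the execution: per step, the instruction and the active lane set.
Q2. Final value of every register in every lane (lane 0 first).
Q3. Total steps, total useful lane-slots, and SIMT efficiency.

step 0: eval (v3 < 3)                0xf
step 1: v1 <- (-6 - min(lane, v0))   0xf
step 2: v0 <- -6                     0xf
step 3: v3 <- ((v0 + 9) + lane)      0xf
step 4: v1 <- -2                     0xf
step 5: v1 <- (min(v1, v1) // -2)    0xf
step 6: v0 <- 0                      0xf
step 7: eval (v0 < (1 + (lane // 3))) 0xf
step 8: v3 <- v3                     0xf
step 9: v0 <- (v0 + 1)               0xf
step 10: eval (v0 < (1 + (lane // 3))) 0xf
step 11: v3 <- v3                     0x8
step 12: v0 <- (v0 + 1)               0x8
step 13: eval (v0 < (1 + (lane // 3))) 0x8
step 14: v0 <- (min(-1, v0) - (3 // -2)) 0xf

Answer: 15 steps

v3: 3,4,5,6
v1: 1,1,1,1
v0: 1,1,1,1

steps = 15; useful = 51; efficiency = 51/60 = 17/20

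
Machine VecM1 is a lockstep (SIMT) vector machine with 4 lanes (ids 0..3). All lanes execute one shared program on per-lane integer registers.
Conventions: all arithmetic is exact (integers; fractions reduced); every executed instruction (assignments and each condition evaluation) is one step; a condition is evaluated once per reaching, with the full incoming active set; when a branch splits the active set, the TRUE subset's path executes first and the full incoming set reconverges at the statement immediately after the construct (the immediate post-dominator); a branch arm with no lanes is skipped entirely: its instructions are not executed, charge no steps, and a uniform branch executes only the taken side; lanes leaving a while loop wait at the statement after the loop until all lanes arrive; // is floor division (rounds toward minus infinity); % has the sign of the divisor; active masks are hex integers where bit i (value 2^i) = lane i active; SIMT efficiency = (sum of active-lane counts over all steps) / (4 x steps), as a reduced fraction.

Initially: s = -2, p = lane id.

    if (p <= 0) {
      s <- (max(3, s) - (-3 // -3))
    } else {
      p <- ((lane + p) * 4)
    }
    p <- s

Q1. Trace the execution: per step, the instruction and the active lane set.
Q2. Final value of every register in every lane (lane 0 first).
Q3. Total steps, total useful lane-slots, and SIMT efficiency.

step 0: eval (p <= 0)                0xf
step 1: s <- (max(3, s) - (-3 // -3)) 0x1
step 2: p <- ((lane + p) * 4)        0xe
step 3: p <- s                       0xf

Answer: 4 steps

s: 2,-2,-2,-2
p: 2,-2,-2,-2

steps = 4; useful = 12; efficiency = 12/16 = 3/4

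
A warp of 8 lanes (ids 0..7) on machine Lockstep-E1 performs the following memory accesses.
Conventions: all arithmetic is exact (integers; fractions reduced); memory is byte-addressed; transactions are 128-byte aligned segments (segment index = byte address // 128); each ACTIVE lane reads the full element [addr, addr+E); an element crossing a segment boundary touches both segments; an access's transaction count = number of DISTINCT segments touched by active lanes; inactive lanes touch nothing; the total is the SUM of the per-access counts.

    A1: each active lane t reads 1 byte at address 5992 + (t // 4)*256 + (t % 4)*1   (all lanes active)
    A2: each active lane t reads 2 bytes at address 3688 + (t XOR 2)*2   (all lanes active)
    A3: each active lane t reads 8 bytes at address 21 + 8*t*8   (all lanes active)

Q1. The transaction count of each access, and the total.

A1: 2 transactions
A2: 1 transaction
A3: 4 transactions

Answer: 2,1,4; total 7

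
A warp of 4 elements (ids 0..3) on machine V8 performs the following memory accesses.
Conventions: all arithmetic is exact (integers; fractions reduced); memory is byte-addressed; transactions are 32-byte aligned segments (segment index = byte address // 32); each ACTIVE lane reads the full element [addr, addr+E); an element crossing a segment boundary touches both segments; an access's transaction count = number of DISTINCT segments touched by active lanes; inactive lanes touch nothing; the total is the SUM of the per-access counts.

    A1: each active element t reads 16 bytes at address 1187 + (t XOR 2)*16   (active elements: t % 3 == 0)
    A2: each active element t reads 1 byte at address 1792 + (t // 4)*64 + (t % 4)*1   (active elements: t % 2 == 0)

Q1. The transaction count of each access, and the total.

A1: 2 transactions
A2: 1 transaction

Answer: 2,1; total 3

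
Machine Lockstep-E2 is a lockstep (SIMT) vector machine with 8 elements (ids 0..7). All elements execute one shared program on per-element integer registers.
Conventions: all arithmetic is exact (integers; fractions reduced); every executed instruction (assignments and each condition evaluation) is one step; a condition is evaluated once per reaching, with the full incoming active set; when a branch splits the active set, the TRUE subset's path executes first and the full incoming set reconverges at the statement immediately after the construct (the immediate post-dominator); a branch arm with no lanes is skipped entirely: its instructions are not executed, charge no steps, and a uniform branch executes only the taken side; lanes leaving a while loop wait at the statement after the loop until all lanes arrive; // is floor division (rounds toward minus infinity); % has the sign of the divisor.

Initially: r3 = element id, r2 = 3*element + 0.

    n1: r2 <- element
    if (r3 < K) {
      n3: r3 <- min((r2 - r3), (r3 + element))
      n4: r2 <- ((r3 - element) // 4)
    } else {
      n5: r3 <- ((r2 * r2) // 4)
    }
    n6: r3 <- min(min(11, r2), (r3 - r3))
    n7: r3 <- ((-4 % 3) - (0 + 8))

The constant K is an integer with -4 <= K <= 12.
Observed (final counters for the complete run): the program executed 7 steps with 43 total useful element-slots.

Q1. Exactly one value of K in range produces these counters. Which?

Answer: K = 3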